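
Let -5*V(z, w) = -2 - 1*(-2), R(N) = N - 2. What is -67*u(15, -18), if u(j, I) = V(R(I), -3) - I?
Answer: -1206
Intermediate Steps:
R(N) = -2 + N
V(z, w) = 0 (V(z, w) = -(-2 - 1*(-2))/5 = -(-2 + 2)/5 = -1/5*0 = 0)
u(j, I) = -I (u(j, I) = 0 - I = -I)
-67*u(15, -18) = -(-67)*(-18) = -67*18 = -1206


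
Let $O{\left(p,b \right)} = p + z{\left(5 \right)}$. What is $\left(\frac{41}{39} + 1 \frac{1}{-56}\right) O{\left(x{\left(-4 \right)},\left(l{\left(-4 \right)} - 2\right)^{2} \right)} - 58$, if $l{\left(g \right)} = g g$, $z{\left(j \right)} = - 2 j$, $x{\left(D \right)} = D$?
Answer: $- \frac{11305}{156} \approx -72.468$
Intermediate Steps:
$l{\left(g \right)} = g^{2}$
$O{\left(p,b \right)} = -10 + p$ ($O{\left(p,b \right)} = p - 10 = -10 + p$)
$\left(\frac{41}{39} + 1 \frac{1}{-56}\right) O{\left(x{\left(-4 \right)},\left(l{\left(-4 \right)} - 2\right)^{2} \right)} - 58 = \left(\frac{41}{39} + 1 \frac{1}{-56}\right) \left(-10 - 4\right) - 58 = \left(41 \cdot \frac{1}{39} + 1 \left(- \frac{1}{56}\right)\right) \left(-14\right) - 58 = \left(\frac{41}{39} - \frac{1}{56}\right) \left(-14\right) - 58 = \frac{2257}{2184} \left(-14\right) - 58 = - \frac{2257}{156} - 58 = - \frac{11305}{156}$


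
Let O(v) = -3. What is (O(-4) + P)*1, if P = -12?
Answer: -15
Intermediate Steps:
(O(-4) + P)*1 = (-3 - 12)*1 = -15*1 = -15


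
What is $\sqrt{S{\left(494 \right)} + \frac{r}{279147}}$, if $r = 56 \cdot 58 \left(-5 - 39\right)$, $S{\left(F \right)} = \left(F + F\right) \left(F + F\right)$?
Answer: $\frac{4 \sqrt{39289295192037}}{25377} \approx 988.0$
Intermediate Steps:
$S{\left(F \right)} = 4 F^{2}$ ($S{\left(F \right)} = 2 F 2 F = 4 F^{2}$)
$r = -142912$ ($r = 3248 \left(-5 - 39\right) = 3248 \left(-44\right) = -142912$)
$\sqrt{S{\left(494 \right)} + \frac{r}{279147}} = \sqrt{4 \cdot 494^{2} - \frac{142912}{279147}} = \sqrt{4 \cdot 244036 - \frac{12992}{25377}} = \sqrt{976144 - \frac{12992}{25377}} = \sqrt{\frac{24771593296}{25377}} = \frac{4 \sqrt{39289295192037}}{25377}$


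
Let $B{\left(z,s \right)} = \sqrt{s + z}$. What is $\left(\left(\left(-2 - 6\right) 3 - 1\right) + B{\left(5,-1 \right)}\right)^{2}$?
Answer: $529$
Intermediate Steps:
$\left(\left(\left(-2 - 6\right) 3 - 1\right) + B{\left(5,-1 \right)}\right)^{2} = \left(\left(\left(-2 - 6\right) 3 - 1\right) + \sqrt{-1 + 5}\right)^{2} = \left(\left(\left(-2 - 6\right) 3 - 1\right) + \sqrt{4}\right)^{2} = \left(\left(\left(-8\right) 3 - 1\right) + 2\right)^{2} = \left(\left(-24 - 1\right) + 2\right)^{2} = \left(-25 + 2\right)^{2} = \left(-23\right)^{2} = 529$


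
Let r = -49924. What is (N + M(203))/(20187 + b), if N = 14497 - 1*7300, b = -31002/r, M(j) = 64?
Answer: 181249082/503923395 ≈ 0.35968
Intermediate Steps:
b = 15501/24962 (b = -31002/(-49924) = -31002*(-1/49924) = 15501/24962 ≈ 0.62098)
N = 7197 (N = 14497 - 7300 = 7197)
(N + M(203))/(20187 + b) = (7197 + 64)/(20187 + 15501/24962) = 7261/(503923395/24962) = 7261*(24962/503923395) = 181249082/503923395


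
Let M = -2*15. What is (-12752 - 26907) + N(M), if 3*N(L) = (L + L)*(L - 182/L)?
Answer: -117541/3 ≈ -39180.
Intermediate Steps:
M = -30
N(L) = 2*L*(L - 182/L)/3 (N(L) = ((L + L)*(L - 182/L))/3 = ((2*L)*(L - 182/L))/3 = (2*L*(L - 182/L))/3 = 2*L*(L - 182/L)/3)
(-12752 - 26907) + N(M) = (-12752 - 26907) + (-364/3 + (⅔)*(-30)²) = -39659 + (-364/3 + (⅔)*900) = -39659 + (-364/3 + 600) = -39659 + 1436/3 = -117541/3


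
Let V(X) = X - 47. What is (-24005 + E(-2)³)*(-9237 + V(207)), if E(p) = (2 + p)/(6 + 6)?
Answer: 217893385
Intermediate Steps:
E(p) = ⅙ + p/12 (E(p) = (2 + p)/12 = (2 + p)*(1/12) = ⅙ + p/12)
V(X) = -47 + X
(-24005 + E(-2)³)*(-9237 + V(207)) = (-24005 + (⅙ + (1/12)*(-2))³)*(-9237 + (-47 + 207)) = (-24005 + (⅙ - ⅙)³)*(-9237 + 160) = (-24005 + 0³)*(-9077) = (-24005 + 0)*(-9077) = -24005*(-9077) = 217893385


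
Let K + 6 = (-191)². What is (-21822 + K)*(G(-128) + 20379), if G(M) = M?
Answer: 296737903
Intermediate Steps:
K = 36475 (K = -6 + (-191)² = -6 + 36481 = 36475)
(-21822 + K)*(G(-128) + 20379) = (-21822 + 36475)*(-128 + 20379) = 14653*20251 = 296737903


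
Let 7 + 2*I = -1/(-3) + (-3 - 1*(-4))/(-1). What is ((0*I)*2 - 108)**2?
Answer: 11664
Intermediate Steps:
I = -23/6 (I = -7/2 + (-1/(-3) + (-3 - 1*(-4))/(-1))/2 = -7/2 + (-1*(-1/3) + (-3 + 4)*(-1))/2 = -7/2 + (1/3 + 1*(-1))/2 = -7/2 + (1/3 - 1)/2 = -7/2 + (1/2)*(-2/3) = -7/2 - 1/3 = -23/6 ≈ -3.8333)
((0*I)*2 - 108)**2 = ((0*(-23/6))*2 - 108)**2 = (0*2 - 108)**2 = (0 - 108)**2 = (-108)**2 = 11664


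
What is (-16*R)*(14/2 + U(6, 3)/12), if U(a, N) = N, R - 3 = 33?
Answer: -4176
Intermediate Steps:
R = 36 (R = 3 + 33 = 36)
(-16*R)*(14/2 + U(6, 3)/12) = (-16*36)*(14/2 + 3/12) = -576*(14*(½) + 3*(1/12)) = -576*(7 + ¼) = -576*29/4 = -4176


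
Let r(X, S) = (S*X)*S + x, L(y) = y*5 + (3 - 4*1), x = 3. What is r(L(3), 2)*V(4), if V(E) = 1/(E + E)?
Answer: 59/8 ≈ 7.3750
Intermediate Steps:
V(E) = 1/(2*E)
L(y) = -1 + 5*y (L(y) = 5*y + (3 - 4) = 5*y - 1 = -1 + 5*y)
r(X, S) = 3 + X*S² (r(X, S) = (S*X)*S + 3 = X*S² + 3 = 3 + X*S²)
r(L(3), 2)*V(4) = (3 + (-1 + 5*3)*2²)*((½)/4) = (3 + (-1 + 15)*4)*((½)*(¼)) = (3 + 14*4)*(⅛) = (3 + 56)*(⅛) = 59*(⅛) = 59/8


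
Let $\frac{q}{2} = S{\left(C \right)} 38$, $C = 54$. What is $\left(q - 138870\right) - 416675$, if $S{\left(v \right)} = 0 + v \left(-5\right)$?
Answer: $-576065$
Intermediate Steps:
$S{\left(v \right)} = - 5 v$ ($S{\left(v \right)} = 0 - 5 v = - 5 v$)
$q = -20520$ ($q = 2 \left(-5\right) 54 \cdot 38 = 2 \left(\left(-270\right) 38\right) = 2 \left(-10260\right) = -20520$)
$\left(q - 138870\right) - 416675 = \left(-20520 - 138870\right) - 416675 = -159390 - 416675 = -576065$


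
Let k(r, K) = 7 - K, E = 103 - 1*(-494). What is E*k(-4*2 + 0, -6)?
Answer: 7761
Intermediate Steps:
E = 597 (E = 103 + 494 = 597)
E*k(-4*2 + 0, -6) = 597*(7 - 1*(-6)) = 597*(7 + 6) = 597*13 = 7761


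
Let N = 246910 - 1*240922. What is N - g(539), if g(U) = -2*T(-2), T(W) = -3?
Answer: 5982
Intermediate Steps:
g(U) = 6 (g(U) = -2*(-3) = 6)
N = 5988 (N = 246910 - 240922 = 5988)
N - g(539) = 5988 - 1*6 = 5988 - 6 = 5982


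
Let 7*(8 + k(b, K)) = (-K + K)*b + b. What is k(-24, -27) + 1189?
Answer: 8243/7 ≈ 1177.6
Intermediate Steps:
k(b, K) = -8 + b/7 (k(b, K) = -8 + ((-K + K)*b + b)/7 = -8 + (0*b + b)/7 = -8 + (0 + b)/7 = -8 + b/7)
k(-24, -27) + 1189 = (-8 + (1/7)*(-24)) + 1189 = (-8 - 24/7) + 1189 = -80/7 + 1189 = 8243/7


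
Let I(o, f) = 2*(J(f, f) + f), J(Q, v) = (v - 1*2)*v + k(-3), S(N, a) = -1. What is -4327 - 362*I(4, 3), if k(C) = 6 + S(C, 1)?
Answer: -12291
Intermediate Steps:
k(C) = 5 (k(C) = 6 - 1 = 5)
J(Q, v) = 5 + v*(-2 + v) (J(Q, v) = (v - 1*2)*v + 5 = (v - 2)*v + 5 = (-2 + v)*v + 5 = v*(-2 + v) + 5 = 5 + v*(-2 + v))
I(o, f) = 10 - 2*f + 2*f² (I(o, f) = 2*((5 + f² - 2*f) + f) = 2*(5 + f² - f) = 10 - 2*f + 2*f²)
-4327 - 362*I(4, 3) = -4327 - 362*(10 - 2*3 + 2*3²) = -4327 - 362*(10 - 6 + 2*9) = -4327 - 362*(10 - 6 + 18) = -4327 - 362*22 = -4327 - 7964 = -12291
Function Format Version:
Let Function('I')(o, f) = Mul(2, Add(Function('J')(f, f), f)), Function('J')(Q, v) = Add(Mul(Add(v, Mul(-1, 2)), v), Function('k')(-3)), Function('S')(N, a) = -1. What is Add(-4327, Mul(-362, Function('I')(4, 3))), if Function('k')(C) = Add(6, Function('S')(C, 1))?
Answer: -12291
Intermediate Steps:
Function('k')(C) = 5 (Function('k')(C) = Add(6, -1) = 5)
Function('J')(Q, v) = Add(5, Mul(v, Add(-2, v))) (Function('J')(Q, v) = Add(Mul(Add(v, Mul(-1, 2)), v), 5) = Add(Mul(Add(v, -2), v), 5) = Add(Mul(Add(-2, v), v), 5) = Add(Mul(v, Add(-2, v)), 5) = Add(5, Mul(v, Add(-2, v))))
Function('I')(o, f) = Add(10, Mul(-2, f), Mul(2, Pow(f, 2))) (Function('I')(o, f) = Mul(2, Add(Add(5, Pow(f, 2), Mul(-2, f)), f)) = Mul(2, Add(5, Pow(f, 2), Mul(-1, f))) = Add(10, Mul(-2, f), Mul(2, Pow(f, 2))))
Add(-4327, Mul(-362, Function('I')(4, 3))) = Add(-4327, Mul(-362, Add(10, Mul(-2, 3), Mul(2, Pow(3, 2))))) = Add(-4327, Mul(-362, Add(10, -6, Mul(2, 9)))) = Add(-4327, Mul(-362, Add(10, -6, 18))) = Add(-4327, Mul(-362, 22)) = Add(-4327, -7964) = -12291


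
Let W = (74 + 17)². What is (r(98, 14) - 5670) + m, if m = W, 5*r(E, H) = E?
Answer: 13153/5 ≈ 2630.6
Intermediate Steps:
r(E, H) = E/5
W = 8281 (W = 91² = 8281)
m = 8281
(r(98, 14) - 5670) + m = ((⅕)*98 - 5670) + 8281 = (98/5 - 5670) + 8281 = -28252/5 + 8281 = 13153/5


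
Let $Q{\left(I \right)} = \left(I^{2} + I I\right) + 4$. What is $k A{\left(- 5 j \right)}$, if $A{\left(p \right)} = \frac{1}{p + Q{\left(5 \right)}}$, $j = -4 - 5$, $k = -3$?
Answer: $- \frac{1}{33} \approx -0.030303$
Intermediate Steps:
$Q{\left(I \right)} = 4 + 2 I^{2}$ ($Q{\left(I \right)} = \left(I^{2} + I^{2}\right) + 4 = 2 I^{2} + 4 = 4 + 2 I^{2}$)
$j = -9$ ($j = -4 - 5 = -9$)
$A{\left(p \right)} = \frac{1}{54 + p}$ ($A{\left(p \right)} = \frac{1}{p + \left(4 + 2 \cdot 5^{2}\right)} = \frac{1}{p + \left(4 + 2 \cdot 25\right)} = \frac{1}{p + \left(4 + 50\right)} = \frac{1}{p + 54} = \frac{1}{54 + p}$)
$k A{\left(- 5 j \right)} = - \frac{3}{54 - -45} = - \frac{3}{54 + 45} = - \frac{3}{99} = \left(-3\right) \frac{1}{99} = - \frac{1}{33}$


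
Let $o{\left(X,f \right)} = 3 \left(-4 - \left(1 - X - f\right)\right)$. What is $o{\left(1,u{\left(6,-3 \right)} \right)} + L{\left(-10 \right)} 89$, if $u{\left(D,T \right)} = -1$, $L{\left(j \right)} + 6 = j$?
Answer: $-1439$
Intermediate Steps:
$L{\left(j \right)} = -6 + j$
$o{\left(X,f \right)} = -15 + 3 X + 3 f$ ($o{\left(X,f \right)} = 3 \left(-4 + \left(-1 + X + f\right)\right) = 3 \left(-5 + X + f\right) = -15 + 3 X + 3 f$)
$o{\left(1,u{\left(6,-3 \right)} \right)} + L{\left(-10 \right)} 89 = \left(-15 + 3 \cdot 1 + 3 \left(-1\right)\right) + \left(-6 - 10\right) 89 = \left(-15 + 3 - 3\right) - 1424 = -15 - 1424 = -1439$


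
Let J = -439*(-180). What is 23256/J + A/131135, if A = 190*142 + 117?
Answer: 5767645/11513653 ≈ 0.50094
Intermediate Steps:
J = 79020
A = 27097 (A = 26980 + 117 = 27097)
23256/J + A/131135 = 23256/79020 + 27097/131135 = 23256*(1/79020) + 27097*(1/131135) = 646/2195 + 27097/131135 = 5767645/11513653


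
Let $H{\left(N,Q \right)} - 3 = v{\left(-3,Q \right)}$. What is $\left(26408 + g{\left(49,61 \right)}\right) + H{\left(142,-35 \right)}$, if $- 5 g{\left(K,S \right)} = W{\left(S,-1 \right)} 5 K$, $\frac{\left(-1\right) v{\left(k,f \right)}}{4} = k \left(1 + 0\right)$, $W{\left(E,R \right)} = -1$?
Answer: $26472$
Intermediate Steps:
$v{\left(k,f \right)} = - 4 k$ ($v{\left(k,f \right)} = - 4 k \left(1 + 0\right) = - 4 k 1 = - 4 k$)
$H{\left(N,Q \right)} = 15$ ($H{\left(N,Q \right)} = 3 - -12 = 3 + 12 = 15$)
$g{\left(K,S \right)} = K$ ($g{\left(K,S \right)} = - \frac{\left(-1\right) 5 K}{5} = - \frac{\left(-5\right) K}{5} = K$)
$\left(26408 + g{\left(49,61 \right)}\right) + H{\left(142,-35 \right)} = \left(26408 + 49\right) + 15 = 26457 + 15 = 26472$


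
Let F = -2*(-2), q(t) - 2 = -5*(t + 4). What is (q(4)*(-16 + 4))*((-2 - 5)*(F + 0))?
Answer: -12768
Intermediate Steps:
q(t) = -18 - 5*t (q(t) = 2 - 5*(t + 4) = 2 - 5*(4 + t) = 2 + (-20 - 5*t) = -18 - 5*t)
F = 4
(q(4)*(-16 + 4))*((-2 - 5)*(F + 0)) = ((-18 - 5*4)*(-16 + 4))*((-2 - 5)*(4 + 0)) = ((-18 - 20)*(-12))*(-7*4) = -38*(-12)*(-28) = 456*(-28) = -12768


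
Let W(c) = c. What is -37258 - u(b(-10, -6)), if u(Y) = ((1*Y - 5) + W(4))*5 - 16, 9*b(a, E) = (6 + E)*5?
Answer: -37237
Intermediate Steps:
b(a, E) = 10/3 + 5*E/9 (b(a, E) = ((6 + E)*5)/9 = (30 + 5*E)/9 = 10/3 + 5*E/9)
u(Y) = -21 + 5*Y (u(Y) = ((1*Y - 5) + 4)*5 - 16 = ((Y - 5) + 4)*5 - 16 = ((-5 + Y) + 4)*5 - 16 = (-1 + Y)*5 - 16 = (-5 + 5*Y) - 16 = -21 + 5*Y)
-37258 - u(b(-10, -6)) = -37258 - (-21 + 5*(10/3 + (5/9)*(-6))) = -37258 - (-21 + 5*(10/3 - 10/3)) = -37258 - (-21 + 5*0) = -37258 - (-21 + 0) = -37258 - 1*(-21) = -37258 + 21 = -37237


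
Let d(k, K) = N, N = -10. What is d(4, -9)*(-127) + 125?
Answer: 1395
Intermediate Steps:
d(k, K) = -10
d(4, -9)*(-127) + 125 = -10*(-127) + 125 = 1270 + 125 = 1395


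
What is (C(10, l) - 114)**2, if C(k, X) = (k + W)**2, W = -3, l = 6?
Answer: 4225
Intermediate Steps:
C(k, X) = (-3 + k)**2 (C(k, X) = (k - 3)**2 = (-3 + k)**2)
(C(10, l) - 114)**2 = ((-3 + 10)**2 - 114)**2 = (7**2 - 114)**2 = (49 - 114)**2 = (-65)**2 = 4225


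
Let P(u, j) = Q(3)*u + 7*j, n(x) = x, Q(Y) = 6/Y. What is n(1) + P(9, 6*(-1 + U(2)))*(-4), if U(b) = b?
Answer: -239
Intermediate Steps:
P(u, j) = 2*u + 7*j (P(u, j) = (6/3)*u + 7*j = (6*(⅓))*u + 7*j = 2*u + 7*j)
n(1) + P(9, 6*(-1 + U(2)))*(-4) = 1 + (2*9 + 7*(6*(-1 + 2)))*(-4) = 1 + (18 + 7*(6*1))*(-4) = 1 + (18 + 7*6)*(-4) = 1 + (18 + 42)*(-4) = 1 + 60*(-4) = 1 - 240 = -239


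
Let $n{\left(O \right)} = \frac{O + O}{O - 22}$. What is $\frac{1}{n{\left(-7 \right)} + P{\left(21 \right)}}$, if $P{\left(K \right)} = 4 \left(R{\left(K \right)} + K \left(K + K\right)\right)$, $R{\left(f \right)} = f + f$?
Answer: $\frac{29}{107198} \approx 0.00027053$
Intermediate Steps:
$n{\left(O \right)} = \frac{2 O}{-22 + O}$
$R{\left(f \right)} = 2 f$
$P{\left(K \right)} = 8 K + 8 K^{2}$ ($P{\left(K \right)} = 4 \left(2 K + K \left(K + K\right)\right) = 4 \left(2 K + K 2 K\right) = 4 \left(2 K + 2 K^{2}\right) = 8 K + 8 K^{2}$)
$\frac{1}{n{\left(-7 \right)} + P{\left(21 \right)}} = \frac{1}{2 \left(-7\right) \frac{1}{-22 - 7} + 8 \cdot 21 \left(1 + 21\right)} = \frac{1}{2 \left(-7\right) \frac{1}{-29} + 8 \cdot 21 \cdot 22} = \frac{1}{2 \left(-7\right) \left(- \frac{1}{29}\right) + 3696} = \frac{1}{\frac{14}{29} + 3696} = \frac{1}{\frac{107198}{29}} = \frac{29}{107198}$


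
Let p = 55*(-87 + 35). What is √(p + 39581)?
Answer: √36721 ≈ 191.63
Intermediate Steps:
p = -2860 (p = 55*(-52) = -2860)
√(p + 39581) = √(-2860 + 39581) = √36721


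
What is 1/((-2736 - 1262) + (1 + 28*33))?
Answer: -1/3073 ≈ -0.00032541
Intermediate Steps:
1/((-2736 - 1262) + (1 + 28*33)) = 1/(-3998 + (1 + 924)) = 1/(-3998 + 925) = 1/(-3073) = -1/3073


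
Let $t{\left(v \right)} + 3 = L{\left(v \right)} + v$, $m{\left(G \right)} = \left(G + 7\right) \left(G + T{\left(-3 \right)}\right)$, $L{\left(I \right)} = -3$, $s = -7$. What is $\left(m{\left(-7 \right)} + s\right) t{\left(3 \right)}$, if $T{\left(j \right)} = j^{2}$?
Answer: $21$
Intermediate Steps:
$m{\left(G \right)} = \left(7 + G\right) \left(9 + G\right)$ ($m{\left(G \right)} = \left(G + 7\right) \left(G + \left(-3\right)^{2}\right) = \left(7 + G\right) \left(G + 9\right) = \left(7 + G\right) \left(9 + G\right)$)
$t{\left(v \right)} = -6 + v$ ($t{\left(v \right)} = -3 + \left(-3 + v\right) = -6 + v$)
$\left(m{\left(-7 \right)} + s\right) t{\left(3 \right)} = \left(\left(63 + \left(-7\right)^{2} + 16 \left(-7\right)\right) - 7\right) \left(-6 + 3\right) = \left(\left(63 + 49 - 112\right) - 7\right) \left(-3\right) = \left(0 - 7\right) \left(-3\right) = \left(-7\right) \left(-3\right) = 21$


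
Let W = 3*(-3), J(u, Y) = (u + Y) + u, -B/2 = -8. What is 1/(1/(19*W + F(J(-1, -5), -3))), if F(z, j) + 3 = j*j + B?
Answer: -149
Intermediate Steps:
B = 16 (B = -2*(-8) = 16)
J(u, Y) = Y + 2*u (J(u, Y) = (Y + u) + u = Y + 2*u)
W = -9
F(z, j) = 13 + j² (F(z, j) = -3 + (j*j + 16) = -3 + (j² + 16) = -3 + (16 + j²) = 13 + j²)
1/(1/(19*W + F(J(-1, -5), -3))) = 1/(1/(19*(-9) + (13 + (-3)²))) = 1/(1/(-171 + (13 + 9))) = 1/(1/(-171 + 22)) = 1/(1/(-149)) = 1/(-1/149) = -149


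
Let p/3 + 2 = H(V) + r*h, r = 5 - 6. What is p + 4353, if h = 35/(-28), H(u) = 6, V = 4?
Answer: 17475/4 ≈ 4368.8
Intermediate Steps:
r = -1
h = -5/4 (h = 35*(-1/28) = -5/4 ≈ -1.2500)
p = 63/4 (p = -6 + 3*(6 - 1*(-5/4)) = -6 + 3*(6 + 5/4) = -6 + 3*(29/4) = -6 + 87/4 = 63/4 ≈ 15.750)
p + 4353 = 63/4 + 4353 = 17475/4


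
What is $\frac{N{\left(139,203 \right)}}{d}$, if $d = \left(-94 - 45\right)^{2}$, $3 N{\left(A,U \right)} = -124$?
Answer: $- \frac{124}{57963} \approx -0.0021393$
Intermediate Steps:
$N{\left(A,U \right)} = - \frac{124}{3}$ ($N{\left(A,U \right)} = \frac{1}{3} \left(-124\right) = - \frac{124}{3}$)
$d = 19321$ ($d = \left(-139\right)^{2} = 19321$)
$\frac{N{\left(139,203 \right)}}{d} = - \frac{124}{3 \cdot 19321} = \left(- \frac{124}{3}\right) \frac{1}{19321} = - \frac{124}{57963}$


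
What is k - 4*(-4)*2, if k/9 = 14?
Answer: 158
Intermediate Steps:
k = 126 (k = 9*14 = 126)
k - 4*(-4)*2 = 126 - 4*(-4)*2 = 126 + 16*2 = 126 + 32 = 158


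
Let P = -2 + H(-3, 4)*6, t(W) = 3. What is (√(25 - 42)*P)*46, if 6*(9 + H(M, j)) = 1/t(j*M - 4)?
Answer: -7682*I*√17/3 ≈ -10558.0*I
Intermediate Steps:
H(M, j) = -161/18 (H(M, j) = -9 + (⅙)/3 = -9 + (⅙)*(⅓) = -9 + 1/18 = -161/18)
P = -167/3 (P = -2 - 161/18*6 = -2 - 161/3 = -167/3 ≈ -55.667)
(√(25 - 42)*P)*46 = (√(25 - 42)*(-167/3))*46 = (√(-17)*(-167/3))*46 = ((I*√17)*(-167/3))*46 = -167*I*√17/3*46 = -7682*I*√17/3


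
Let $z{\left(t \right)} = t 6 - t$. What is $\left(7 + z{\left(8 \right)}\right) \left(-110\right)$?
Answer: $-5170$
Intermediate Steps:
$z{\left(t \right)} = 5 t$ ($z{\left(t \right)} = 6 t - t = 5 t$)
$\left(7 + z{\left(8 \right)}\right) \left(-110\right) = \left(7 + 5 \cdot 8\right) \left(-110\right) = \left(7 + 40\right) \left(-110\right) = 47 \left(-110\right) = -5170$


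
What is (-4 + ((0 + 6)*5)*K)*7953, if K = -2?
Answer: -508992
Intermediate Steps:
(-4 + ((0 + 6)*5)*K)*7953 = (-4 + ((0 + 6)*5)*(-2))*7953 = (-4 + (6*5)*(-2))*7953 = (-4 + 30*(-2))*7953 = (-4 - 60)*7953 = -64*7953 = -508992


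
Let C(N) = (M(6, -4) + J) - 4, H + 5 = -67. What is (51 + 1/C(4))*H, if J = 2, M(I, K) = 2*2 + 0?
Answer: -3708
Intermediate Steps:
M(I, K) = 4 (M(I, K) = 4 + 0 = 4)
H = -72 (H = -5 - 67 = -72)
C(N) = 2 (C(N) = (4 + 2) - 4 = 6 - 4 = 2)
(51 + 1/C(4))*H = (51 + 1/2)*(-72) = (51 + ½)*(-72) = (103/2)*(-72) = -3708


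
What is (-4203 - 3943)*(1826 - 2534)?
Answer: 5767368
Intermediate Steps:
(-4203 - 3943)*(1826 - 2534) = -8146*(-708) = 5767368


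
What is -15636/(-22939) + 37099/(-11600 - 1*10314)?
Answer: -508366657/502685246 ≈ -1.0113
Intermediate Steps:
-15636/(-22939) + 37099/(-11600 - 1*10314) = -15636*(-1/22939) + 37099/(-11600 - 10314) = 15636/22939 + 37099/(-21914) = 15636/22939 + 37099*(-1/21914) = 15636/22939 - 37099/21914 = -508366657/502685246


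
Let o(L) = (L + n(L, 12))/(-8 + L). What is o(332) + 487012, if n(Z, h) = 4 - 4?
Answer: 39448055/81 ≈ 4.8701e+5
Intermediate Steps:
n(Z, h) = 0
o(L) = L/(-8 + L) (o(L) = (L + 0)/(-8 + L) = L/(-8 + L))
o(332) + 487012 = 332/(-8 + 332) + 487012 = 332/324 + 487012 = 332*(1/324) + 487012 = 83/81 + 487012 = 39448055/81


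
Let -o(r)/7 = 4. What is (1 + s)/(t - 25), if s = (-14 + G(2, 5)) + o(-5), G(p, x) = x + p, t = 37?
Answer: -17/6 ≈ -2.8333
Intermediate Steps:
o(r) = -28 (o(r) = -7*4 = -28)
G(p, x) = p + x
s = -35 (s = (-14 + (2 + 5)) - 28 = (-14 + 7) - 28 = -7 - 28 = -35)
(1 + s)/(t - 25) = (1 - 35)/(37 - 25) = -34/12 = (1/12)*(-34) = -17/6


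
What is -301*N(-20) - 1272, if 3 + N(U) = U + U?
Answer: 11671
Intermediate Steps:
N(U) = -3 + 2*U (N(U) = -3 + (U + U) = -3 + 2*U)
-301*N(-20) - 1272 = -301*(-3 + 2*(-20)) - 1272 = -301*(-3 - 40) - 1272 = -301*(-43) - 1272 = 12943 - 1272 = 11671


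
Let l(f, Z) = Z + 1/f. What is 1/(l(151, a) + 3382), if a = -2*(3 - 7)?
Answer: 151/511891 ≈ 0.00029498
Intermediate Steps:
a = 8 (a = -2*(-4) = 8)
1/(l(151, a) + 3382) = 1/((8 + 1/151) + 3382) = 1/(1209/151 + 3382) = 1/(511891/151) = 151/511891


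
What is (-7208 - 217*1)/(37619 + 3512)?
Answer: -7425/41131 ≈ -0.18052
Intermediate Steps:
(-7208 - 217*1)/(37619 + 3512) = (-7208 - 217)/41131 = -7425*1/41131 = -7425/41131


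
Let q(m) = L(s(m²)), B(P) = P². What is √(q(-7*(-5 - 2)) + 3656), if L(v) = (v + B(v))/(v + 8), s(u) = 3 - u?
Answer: √1786425815/1195 ≈ 35.369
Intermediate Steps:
L(v) = (v + v²)/(8 + v) (L(v) = (v + v²)/(v + 8) = (v + v²)/(8 + v))
q(m) = (3 - m²)*(4 - m²)/(11 - m²) (q(m) = (3 - m²)*(1 + (3 - m²))/(8 + (3 - m²)) = (3 - m²)*(4 - m²)/(11 - m²))
√(q(-7*(-5 - 2)) + 3656) = √((-12 - (-7*(-5 - 2))⁴ + 7*(-7*(-5 - 2))²)/(-11 + (-7*(-5 - 2))²) + 3656) = √((-12 - (-7*(-7))⁴ + 7*(-7*(-7))²)/(-11 + (-7*(-7))²) + 3656) = √((-12 - 1*49⁴ + 7*49²)/(-11 + 49²) + 3656) = √((-12 - 1*5764801 + 7*2401)/(-11 + 2401) + 3656) = √((-12 - 5764801 + 16807)/2390 + 3656) = √((1/2390)*(-5748006) + 3656) = √(-2874003/1195 + 3656) = √(1494917/1195) = √1786425815/1195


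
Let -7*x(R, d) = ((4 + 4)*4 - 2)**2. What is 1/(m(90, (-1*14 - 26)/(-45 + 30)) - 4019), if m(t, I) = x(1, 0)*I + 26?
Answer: -7/30351 ≈ -0.00023063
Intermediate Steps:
x(R, d) = -900/7 (x(R, d) = -((4 + 4)*4 - 2)**2/7 = -(8*4 - 2)**2/7 = -(32 - 2)**2/7 = -1/7*30**2 = -1/7*900 = -900/7)
m(t, I) = 26 - 900*I/7 (m(t, I) = -900*I/7 + 26 = 26 - 900*I/7)
1/(m(90, (-1*14 - 26)/(-45 + 30)) - 4019) = 1/((26 - 900*(-1*14 - 26)/(7*(-45 + 30))) - 4019) = 1/((26 - 900*(-14 - 26)/(7*(-15))) - 4019) = 1/((26 - (-36000)*(-1)/(7*15)) - 4019) = 1/((26 - 900/7*8/3) - 4019) = 1/((26 - 2400/7) - 4019) = 1/(-2218/7 - 4019) = 1/(-30351/7) = -7/30351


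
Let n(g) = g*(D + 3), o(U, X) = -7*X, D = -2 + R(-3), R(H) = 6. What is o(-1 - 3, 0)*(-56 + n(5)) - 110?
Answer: -110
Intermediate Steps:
D = 4 (D = -2 + 6 = 4)
n(g) = 7*g (n(g) = g*(4 + 3) = g*7 = 7*g)
o(-1 - 3, 0)*(-56 + n(5)) - 110 = (-7*0)*(-56 + 7*5) - 110 = 0*(-56 + 35) - 110 = 0*(-21) - 110 = 0 - 110 = -110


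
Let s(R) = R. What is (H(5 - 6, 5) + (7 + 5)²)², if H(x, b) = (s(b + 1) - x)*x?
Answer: 18769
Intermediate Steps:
H(x, b) = x*(1 + b - x) (H(x, b) = ((b + 1) - x)*x = ((1 + b) - x)*x = (1 + b - x)*x = x*(1 + b - x))
(H(5 - 6, 5) + (7 + 5)²)² = ((5 - 6)*(1 + 5 - (5 - 6)) + (7 + 5)²)² = (-(1 + 5 - 1*(-1)) + 12²)² = (-(1 + 5 + 1) + 144)² = (-1*7 + 144)² = (-7 + 144)² = 137² = 18769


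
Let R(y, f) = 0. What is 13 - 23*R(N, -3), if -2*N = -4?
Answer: 13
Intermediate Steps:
N = 2 (N = -½*(-4) = 2)
13 - 23*R(N, -3) = 13 - 23*0 = 13 + 0 = 13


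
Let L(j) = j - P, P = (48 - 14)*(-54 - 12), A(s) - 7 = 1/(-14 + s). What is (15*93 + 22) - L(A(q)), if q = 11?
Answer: -2501/3 ≈ -833.67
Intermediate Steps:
A(s) = 7 + 1/(-14 + s)
P = -2244 (P = 34*(-66) = -2244)
L(j) = 2244 + j (L(j) = j - 1*(-2244) = j + 2244 = 2244 + j)
(15*93 + 22) - L(A(q)) = (15*93 + 22) - (2244 + (-97 + 7*11)/(-14 + 11)) = (1395 + 22) - (2244 + (-97 + 77)/(-3)) = 1417 - (2244 - 1/3*(-20)) = 1417 - (2244 + 20/3) = 1417 - 1*6752/3 = 1417 - 6752/3 = -2501/3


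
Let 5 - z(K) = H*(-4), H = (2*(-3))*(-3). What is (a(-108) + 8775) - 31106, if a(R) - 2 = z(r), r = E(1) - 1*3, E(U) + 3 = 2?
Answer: -22252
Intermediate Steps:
E(U) = -1 (E(U) = -3 + 2 = -1)
H = 18 (H = -6*(-3) = 18)
r = -4 (r = -1 - 1*3 = -1 - 3 = -4)
z(K) = 77 (z(K) = 5 - 18*(-4) = 5 - 1*(-72) = 5 + 72 = 77)
a(R) = 79 (a(R) = 2 + 77 = 79)
(a(-108) + 8775) - 31106 = (79 + 8775) - 31106 = 8854 - 31106 = -22252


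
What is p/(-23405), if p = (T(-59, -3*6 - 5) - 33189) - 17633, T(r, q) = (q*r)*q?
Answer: 82033/23405 ≈ 3.5049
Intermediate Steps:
T(r, q) = r*q**2
p = -82033 (p = (-59*(-3*6 - 5)**2 - 33189) - 17633 = (-59*(-18 - 5)**2 - 33189) - 17633 = (-59*(-23)**2 - 33189) - 17633 = (-59*529 - 33189) - 17633 = (-31211 - 33189) - 17633 = -64400 - 17633 = -82033)
p/(-23405) = -82033/(-23405) = -82033*(-1/23405) = 82033/23405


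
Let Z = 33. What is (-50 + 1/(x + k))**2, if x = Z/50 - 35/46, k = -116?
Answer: 11145415325625/4456630564 ≈ 2500.9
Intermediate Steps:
x = -58/575 (x = 33/50 - 35/46 = -58/575 ≈ -0.10087)
(-50 + 1/(x + k))**2 = (-50 + 1/(-58/575 - 116))**2 = (-50 + 1/(-66758/575))**2 = (-50 - 575/66758)**2 = (-3338475/66758)**2 = 11145415325625/4456630564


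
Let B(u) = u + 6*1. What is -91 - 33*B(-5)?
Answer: -124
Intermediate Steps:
B(u) = 6 + u (B(u) = u + 6 = 6 + u)
-91 - 33*B(-5) = -91 - 33*(6 - 5) = -91 - 33*1 = -91 - 33 = -124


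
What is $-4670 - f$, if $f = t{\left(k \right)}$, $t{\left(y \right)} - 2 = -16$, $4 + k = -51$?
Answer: $-4656$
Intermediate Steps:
$k = -55$ ($k = -4 - 51 = -55$)
$t{\left(y \right)} = -14$ ($t{\left(y \right)} = 2 - 16 = -14$)
$f = -14$
$-4670 - f = -4670 - -14 = -4670 + 14 = -4656$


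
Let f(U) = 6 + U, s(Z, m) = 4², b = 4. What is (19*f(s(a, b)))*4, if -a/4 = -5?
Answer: 1672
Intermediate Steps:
a = 20 (a = -4*(-5) = 20)
s(Z, m) = 16
(19*f(s(a, b)))*4 = (19*(6 + 16))*4 = (19*22)*4 = 418*4 = 1672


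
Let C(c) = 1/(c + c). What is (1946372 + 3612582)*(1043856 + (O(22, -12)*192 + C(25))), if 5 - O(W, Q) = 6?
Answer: 145042006965877/25 ≈ 5.8017e+12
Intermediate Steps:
O(W, Q) = -1 (O(W, Q) = 5 - 1*6 = 5 - 6 = -1)
C(c) = 1/(2*c)
(1946372 + 3612582)*(1043856 + (O(22, -12)*192 + C(25))) = (1946372 + 3612582)*(1043856 + (-1*192 + (½)/25)) = 5558954*(1043856 + (-192 + (½)*(1/25))) = 5558954*(1043856 + (-192 + 1/50)) = 5558954*(1043856 - 9599/50) = 5558954*(52183201/50) = 145042006965877/25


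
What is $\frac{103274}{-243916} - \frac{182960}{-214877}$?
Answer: $\frac{11217832031}{26205969166} \approx 0.42806$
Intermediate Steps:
$\frac{103274}{-243916} - \frac{182960}{-214877} = 103274 \left(- \frac{1}{243916}\right) - - \frac{182960}{214877} = - \frac{51637}{121958} + \frac{182960}{214877} = \frac{11217832031}{26205969166}$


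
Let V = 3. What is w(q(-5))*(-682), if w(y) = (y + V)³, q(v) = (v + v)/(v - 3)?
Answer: -1675333/32 ≈ -52354.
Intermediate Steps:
q(v) = 2*v/(-3 + v) (q(v) = (2*v)/(-3 + v) = 2*v/(-3 + v))
w(y) = (3 + y)³ (w(y) = (y + 3)³ = (3 + y)³)
w(q(-5))*(-682) = (3 + 2*(-5)/(-3 - 5))³*(-682) = (3 + 2*(-5)/(-8))³*(-682) = (3 + 2*(-5)*(-⅛))³*(-682) = (3 + 5/4)³*(-682) = (17/4)³*(-682) = (4913/64)*(-682) = -1675333/32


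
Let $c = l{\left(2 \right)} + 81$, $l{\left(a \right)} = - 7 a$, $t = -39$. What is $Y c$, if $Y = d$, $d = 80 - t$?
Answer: $7973$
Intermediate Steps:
$d = 119$ ($d = 80 - -39 = 80 + 39 = 119$)
$Y = 119$
$c = 67$ ($c = \left(-7\right) 2 + 81 = -14 + 81 = 67$)
$Y c = 119 \cdot 67 = 7973$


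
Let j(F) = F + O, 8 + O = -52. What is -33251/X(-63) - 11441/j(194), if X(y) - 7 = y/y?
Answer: -2273581/536 ≈ -4241.8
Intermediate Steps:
X(y) = 8 (X(y) = 7 + y/y = 7 + 1 = 8)
O = -60 (O = -8 - 52 = -60)
j(F) = -60 + F (j(F) = F - 60 = -60 + F)
-33251/X(-63) - 11441/j(194) = -33251/8 - 11441/(-60 + 194) = -33251*⅛ - 11441/134 = -33251/8 - 11441*1/134 = -33251/8 - 11441/134 = -2273581/536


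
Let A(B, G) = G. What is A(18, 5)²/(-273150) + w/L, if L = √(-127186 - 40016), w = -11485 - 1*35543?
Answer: -1/10926 + 7838*I*√18578/9289 ≈ -9.1525e-5 + 115.01*I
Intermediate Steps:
w = -47028 (w = -11485 - 35543 = -47028)
L = 3*I*√18578 (L = √(-167202) = 3*I*√18578 ≈ 408.9*I)
A(18, 5)²/(-273150) + w/L = 5²/(-273150) - 47028*(-I*√18578/55734) = 25*(-1/273150) - (-7838)*I*√18578/9289 = -1/10926 + 7838*I*√18578/9289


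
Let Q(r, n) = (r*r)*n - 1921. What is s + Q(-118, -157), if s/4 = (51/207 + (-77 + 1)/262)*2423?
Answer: -19781060911/9039 ≈ -2.1884e+6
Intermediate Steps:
Q(r, n) = -1921 + n*r**2 (Q(r, n) = r**2*n - 1921 = n*r**2 - 1921 = -1921 + n*r**2)
s = -3828340/9039 (s = 4*((51/207 + (-77 + 1)/262)*2423) = 4*((51*(1/207) - 76*1/262)*2423) = 4*((17/69 - 38/131)*2423) = 4*(-395/9039*2423) = 4*(-957085/9039) = -3828340/9039 ≈ -423.54)
s + Q(-118, -157) = -3828340/9039 + (-1921 - 157*(-118)**2) = -3828340/9039 + (-1921 - 157*13924) = -3828340/9039 + (-1921 - 2186068) = -3828340/9039 - 2187989 = -19781060911/9039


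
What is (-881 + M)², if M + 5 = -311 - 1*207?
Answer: 1971216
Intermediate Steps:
M = -523 (M = -5 + (-311 - 1*207) = -5 + (-311 - 207) = -5 - 518 = -523)
(-881 + M)² = (-881 - 523)² = (-1404)² = 1971216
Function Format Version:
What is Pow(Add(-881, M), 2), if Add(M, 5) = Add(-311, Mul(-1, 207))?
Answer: 1971216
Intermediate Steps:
M = -523 (M = Add(-5, Add(-311, Mul(-1, 207))) = Add(-5, Add(-311, -207)) = Add(-5, -518) = -523)
Pow(Add(-881, M), 2) = Pow(Add(-881, -523), 2) = Pow(-1404, 2) = 1971216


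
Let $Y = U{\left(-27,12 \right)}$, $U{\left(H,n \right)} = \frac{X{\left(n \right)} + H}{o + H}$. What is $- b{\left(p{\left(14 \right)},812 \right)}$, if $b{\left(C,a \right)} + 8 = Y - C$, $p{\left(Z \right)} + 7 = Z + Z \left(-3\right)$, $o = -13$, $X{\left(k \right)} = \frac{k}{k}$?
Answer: $- \frac{553}{20} \approx -27.65$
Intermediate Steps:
$X{\left(k \right)} = 1$
$U{\left(H,n \right)} = \frac{1 + H}{-13 + H}$
$Y = \frac{13}{20}$ ($Y = \frac{1 - 27}{-13 - 27} = \frac{1}{-40} \left(-26\right) = \left(- \frac{1}{40}\right) \left(-26\right) = \frac{13}{20} \approx 0.65$)
$p{\left(Z \right)} = -7 - 2 Z$ ($p{\left(Z \right)} = -7 + \left(Z + Z \left(-3\right)\right) = -7 + \left(Z - 3 Z\right) = -7 - 2 Z$)
$b{\left(C,a \right)} = - \frac{147}{20} - C$ ($b{\left(C,a \right)} = -8 - \left(- \frac{13}{20} + C\right) = - \frac{147}{20} - C$)
$- b{\left(p{\left(14 \right)},812 \right)} = - (- \frac{147}{20} - \left(-7 - 28\right)) = - (- \frac{147}{20} - -35) = - (- \frac{147}{20} + 35) = \left(-1\right) \frac{553}{20} = - \frac{553}{20}$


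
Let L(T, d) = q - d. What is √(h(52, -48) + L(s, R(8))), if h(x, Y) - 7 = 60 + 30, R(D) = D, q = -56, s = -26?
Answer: √33 ≈ 5.7446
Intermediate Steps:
h(x, Y) = 97 (h(x, Y) = 7 + (60 + 30) = 7 + 90 = 97)
L(T, d) = -56 - d
√(h(52, -48) + L(s, R(8))) = √(97 + (-56 - 1*8)) = √(97 + (-56 - 8)) = √(97 - 64) = √33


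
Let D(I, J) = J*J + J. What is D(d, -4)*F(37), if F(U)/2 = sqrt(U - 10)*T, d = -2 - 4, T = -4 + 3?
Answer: -72*sqrt(3) ≈ -124.71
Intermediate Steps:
T = -1
d = -6
F(U) = -2*sqrt(-10 + U) (F(U) = 2*(sqrt(U - 10)*(-1)) = 2*(sqrt(-10 + U)*(-1)) = 2*(-sqrt(-10 + U)) = -2*sqrt(-10 + U))
D(I, J) = J + J**2 (D(I, J) = J**2 + J = J + J**2)
D(d, -4)*F(37) = (-4*(1 - 4))*(-2*sqrt(-10 + 37)) = (-4*(-3))*(-6*sqrt(3)) = 12*(-6*sqrt(3)) = -72*sqrt(3)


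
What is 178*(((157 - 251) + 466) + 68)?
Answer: 78320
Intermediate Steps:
178*(((157 - 251) + 466) + 68) = 178*((-94 + 466) + 68) = 178*(372 + 68) = 178*440 = 78320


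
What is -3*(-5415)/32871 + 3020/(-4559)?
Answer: -8403155/49952963 ≈ -0.16822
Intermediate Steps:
-3*(-5415)/32871 + 3020/(-4559) = 16245*(1/32871) + 3020*(-1/4559) = 5415/10957 - 3020/4559 = -8403155/49952963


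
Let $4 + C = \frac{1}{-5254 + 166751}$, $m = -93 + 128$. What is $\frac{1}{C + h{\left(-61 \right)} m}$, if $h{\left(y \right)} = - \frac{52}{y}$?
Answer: $\frac{9851317}{254519333} \approx 0.038706$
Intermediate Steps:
$m = 35$
$C = - \frac{645987}{161497}$ ($C = -4 + \frac{1}{-5254 + 166751} = -4 + \frac{1}{161497} = - \frac{645987}{161497} \approx -4.0$)
$\frac{1}{C + h{\left(-61 \right)} m} = \frac{1}{- \frac{645987}{161497} + - \frac{52}{-61} \cdot 35} = \frac{1}{- \frac{645987}{161497} + \left(-52\right) \left(- \frac{1}{61}\right) 35} = \frac{1}{- \frac{645987}{161497} + \frac{52}{61} \cdot 35} = \frac{1}{- \frac{645987}{161497} + \frac{1820}{61}} = \frac{1}{\frac{254519333}{9851317}} = \frac{9851317}{254519333}$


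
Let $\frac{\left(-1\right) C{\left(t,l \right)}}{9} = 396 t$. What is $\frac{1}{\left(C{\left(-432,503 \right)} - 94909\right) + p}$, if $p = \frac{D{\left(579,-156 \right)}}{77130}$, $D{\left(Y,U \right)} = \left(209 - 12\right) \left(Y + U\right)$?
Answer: $\frac{8570}{12381422489} \approx 6.9217 \cdot 10^{-7}$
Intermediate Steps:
$D{\left(Y,U \right)} = 197 U + 197 Y$ ($D{\left(Y,U \right)} = 197 \left(U + Y\right) = 197 U + 197 Y$)
$C{\left(t,l \right)} = - 3564 t$ ($C{\left(t,l \right)} = - 9 \cdot 396 t = - 3564 t$)
$p = \frac{9259}{8570}$ ($p = \frac{197 \left(-156\right) + 197 \cdot 579}{77130} = \left(-30732 + 114063\right) \frac{1}{77130} = 83331 \cdot \frac{1}{77130} = \frac{9259}{8570} \approx 1.0804$)
$\frac{1}{\left(C{\left(-432,503 \right)} - 94909\right) + p} = \frac{1}{\left(\left(-3564\right) \left(-432\right) - 94909\right) + \frac{9259}{8570}} = \frac{1}{\left(1539648 - 94909\right) + \frac{9259}{8570}} = \frac{1}{1444739 + \frac{9259}{8570}} = \frac{1}{\frac{12381422489}{8570}} = \frac{8570}{12381422489}$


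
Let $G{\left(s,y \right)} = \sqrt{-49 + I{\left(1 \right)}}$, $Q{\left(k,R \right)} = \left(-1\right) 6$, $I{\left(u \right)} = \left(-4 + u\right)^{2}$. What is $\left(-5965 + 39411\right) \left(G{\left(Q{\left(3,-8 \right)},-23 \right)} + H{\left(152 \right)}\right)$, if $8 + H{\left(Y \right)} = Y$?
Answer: $4816224 + 66892 i \sqrt{10} \approx 4.8162 \cdot 10^{6} + 2.1153 \cdot 10^{5} i$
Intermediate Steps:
$Q{\left(k,R \right)} = -6$
$H{\left(Y \right)} = -8 + Y$
$G{\left(s,y \right)} = 2 i \sqrt{10}$ ($G{\left(s,y \right)} = \sqrt{-49 + \left(-4 + 1\right)^{2}} = \sqrt{-49 + \left(-3\right)^{2}} = \sqrt{-49 + 9} = \sqrt{-40} = 2 i \sqrt{10}$)
$\left(-5965 + 39411\right) \left(G{\left(Q{\left(3,-8 \right)},-23 \right)} + H{\left(152 \right)}\right) = \left(-5965 + 39411\right) \left(2 i \sqrt{10} + \left(-8 + 152\right)\right) = 33446 \left(2 i \sqrt{10} + 144\right) = 33446 \left(144 + 2 i \sqrt{10}\right) = 4816224 + 66892 i \sqrt{10}$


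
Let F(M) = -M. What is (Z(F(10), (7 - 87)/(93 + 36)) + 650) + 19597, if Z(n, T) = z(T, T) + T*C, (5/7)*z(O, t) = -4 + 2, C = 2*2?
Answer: 13055909/645 ≈ 20242.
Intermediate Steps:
C = 4
z(O, t) = -14/5 (z(O, t) = 7*(-4 + 2)/5 = (7/5)*(-2) = -14/5)
Z(n, T) = -14/5 + 4*T (Z(n, T) = -14/5 + T*4 = -14/5 + 4*T)
(Z(F(10), (7 - 87)/(93 + 36)) + 650) + 19597 = ((-14/5 + 4*((7 - 87)/(93 + 36))) + 650) + 19597 = ((-14/5 + 4*(-80/129)) + 650) + 19597 = ((-14/5 - 320/129) + 650) + 19597 = (-3406/645 + 650) + 19597 = 415844/645 + 19597 = 13055909/645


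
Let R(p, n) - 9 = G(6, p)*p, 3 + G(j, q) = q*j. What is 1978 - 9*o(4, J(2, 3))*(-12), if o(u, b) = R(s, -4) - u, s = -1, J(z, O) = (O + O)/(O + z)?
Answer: 3490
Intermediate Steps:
J(z, O) = 2*O/(O + z) (J(z, O) = (2*O)/(O + z) = 2*O/(O + z))
G(j, q) = -3 + j*q (G(j, q) = -3 + q*j = -3 + j*q)
R(p, n) = 9 + p*(-3 + 6*p) (R(p, n) = 9 + (-3 + 6*p)*p = 9 + p*(-3 + 6*p))
o(u, b) = 18 - u (o(u, b) = (9 + 3*(-1)*(-1 + 2*(-1))) - u = (9 + 3*(-1)*(-1 - 2)) - u = (9 + 3*(-1)*(-3)) - u = (9 + 9) - u = 18 - u)
1978 - 9*o(4, J(2, 3))*(-12) = 1978 - 9*(18 - 1*4)*(-12) = 1978 - 9*(18 - 4)*(-12) = 1978 - 9*14*(-12) = 1978 - 126*(-12) = 1978 + 1512 = 3490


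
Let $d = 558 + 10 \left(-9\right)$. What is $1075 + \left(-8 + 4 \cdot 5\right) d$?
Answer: $6691$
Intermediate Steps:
$d = 468$ ($d = 558 - 90 = 468$)
$1075 + \left(-8 + 4 \cdot 5\right) d = 1075 + \left(-8 + 4 \cdot 5\right) 468 = 1075 + \left(-8 + 20\right) 468 = 1075 + 12 \cdot 468 = 1075 + 5616 = 6691$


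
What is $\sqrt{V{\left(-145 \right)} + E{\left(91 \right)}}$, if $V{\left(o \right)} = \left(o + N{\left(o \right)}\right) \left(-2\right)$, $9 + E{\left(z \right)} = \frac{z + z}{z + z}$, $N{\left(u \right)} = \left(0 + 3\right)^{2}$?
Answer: $2 \sqrt{66} \approx 16.248$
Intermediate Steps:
$N{\left(u \right)} = 9$ ($N{\left(u \right)} = 3^{2} = 9$)
$E{\left(z \right)} = -8$ ($E{\left(z \right)} = -9 + \frac{z + z}{z + z} = -9 + \frac{2 z}{2 z} = -9 + 2 z \frac{1}{2 z} = -9 + 1 = -8$)
$V{\left(o \right)} = -18 - 2 o$ ($V{\left(o \right)} = \left(o + 9\right) \left(-2\right) = \left(9 + o\right) \left(-2\right) = -18 - 2 o$)
$\sqrt{V{\left(-145 \right)} + E{\left(91 \right)}} = \sqrt{\left(-18 - -290\right) - 8} = \sqrt{\left(-18 + 290\right) - 8} = \sqrt{272 - 8} = \sqrt{264} = 2 \sqrt{66}$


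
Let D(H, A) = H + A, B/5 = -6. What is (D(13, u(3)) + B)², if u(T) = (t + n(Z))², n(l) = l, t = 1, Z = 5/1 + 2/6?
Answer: 43264/81 ≈ 534.12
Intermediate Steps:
B = -30 (B = 5*(-6) = -30)
Z = 16/3 (Z = 5*1 + 2*(⅙) = 5 + ⅓ = 16/3 ≈ 5.3333)
u(T) = 361/9 (u(T) = (1 + 16/3)² = (19/3)² = 361/9)
D(H, A) = A + H
(D(13, u(3)) + B)² = ((361/9 + 13) - 30)² = (478/9 - 30)² = (208/9)² = 43264/81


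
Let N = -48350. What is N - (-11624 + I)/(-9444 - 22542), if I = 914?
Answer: -85918545/1777 ≈ -48350.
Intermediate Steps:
N - (-11624 + I)/(-9444 - 22542) = -48350 - (-11624 + 914)/(-9444 - 22542) = -48350 - (-10710)/(-31986) = -48350 - (-10710)*(-1)/31986 = -48350 - 1*595/1777 = -48350 - 595/1777 = -85918545/1777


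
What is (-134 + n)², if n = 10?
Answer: 15376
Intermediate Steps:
(-134 + n)² = (-134 + 10)² = (-124)² = 15376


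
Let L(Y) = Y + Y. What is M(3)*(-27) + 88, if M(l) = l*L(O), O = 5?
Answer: -722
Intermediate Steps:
L(Y) = 2*Y
M(l) = 10*l (M(l) = l*(2*5) = l*10 = 10*l)
M(3)*(-27) + 88 = (10*3)*(-27) + 88 = 30*(-27) + 88 = -810 + 88 = -722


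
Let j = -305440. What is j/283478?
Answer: -152720/141739 ≈ -1.0775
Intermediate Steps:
j/283478 = -305440/283478 = -305440*1/283478 = -152720/141739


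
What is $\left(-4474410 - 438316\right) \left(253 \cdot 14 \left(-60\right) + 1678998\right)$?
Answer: $-7204404599028$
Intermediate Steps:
$\left(-4474410 - 438316\right) \left(253 \cdot 14 \left(-60\right) + 1678998\right) = - 4912726 \left(3542 \left(-60\right) + 1678998\right) = - 4912726 \left(-212520 + 1678998\right) = \left(-4912726\right) 1466478 = -7204404599028$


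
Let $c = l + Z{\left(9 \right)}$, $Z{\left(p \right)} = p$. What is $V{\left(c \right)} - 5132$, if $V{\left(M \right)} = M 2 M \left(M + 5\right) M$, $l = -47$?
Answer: $3616420$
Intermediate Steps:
$c = -38$ ($c = -47 + 9 = -38$)
$V{\left(M \right)} = 2 M^{3} \left(5 + M\right)$ ($V{\left(M \right)} = M 2 M \left(5 + M\right) M = 2 M^{2} \left(5 + M\right) M = 2 M^{3} \left(5 + M\right)$)
$V{\left(c \right)} - 5132 = 2 \left(-38\right)^{3} \left(5 - 38\right) - 5132 = 2 \left(-54872\right) \left(-33\right) - 5132 = 3621552 - 5132 = 3616420$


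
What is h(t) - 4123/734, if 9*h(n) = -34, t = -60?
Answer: -62063/6606 ≈ -9.3949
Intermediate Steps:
h(n) = -34/9 (h(n) = (⅑)*(-34) = -34/9)
h(t) - 4123/734 = -34/9 - 4123/734 = -62063/6606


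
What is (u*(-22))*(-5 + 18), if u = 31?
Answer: -8866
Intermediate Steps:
(u*(-22))*(-5 + 18) = (31*(-22))*(-5 + 18) = -682*13 = -8866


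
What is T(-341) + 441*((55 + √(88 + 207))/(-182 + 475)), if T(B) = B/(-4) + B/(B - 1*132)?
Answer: 8504451/50396 + 441*√295/293 ≈ 194.60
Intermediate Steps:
T(B) = -B/4 + B/(-132 + B) (T(B) = B*(-¼) + B/(B - 132) = -B/4 + B/(-132 + B))
T(-341) + 441*((55 + √(88 + 207))/(-182 + 475)) = (¼)*(-341)*(136 - 1*(-341))/(-132 - 341) + 441*((55 + √(88 + 207))/(-182 + 475)) = (¼)*(-341)*(136 + 341)/(-473) + 441*((55 + √295)/293) = (¼)*(-341)*(-1/473)*477 + 441*((55 + √295)*(1/293)) = 14787/172 + 441*(55/293 + √295/293) = 14787/172 + (24255/293 + 441*√295/293) = 8504451/50396 + 441*√295/293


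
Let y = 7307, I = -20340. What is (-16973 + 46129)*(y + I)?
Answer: -379990148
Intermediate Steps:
(-16973 + 46129)*(y + I) = (-16973 + 46129)*(7307 - 20340) = 29156*(-13033) = -379990148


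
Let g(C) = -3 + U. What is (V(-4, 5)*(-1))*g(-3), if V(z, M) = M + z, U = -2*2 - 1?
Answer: 8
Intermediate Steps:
U = -5 (U = -4 - 1 = -5)
g(C) = -8 (g(C) = -3 - 5 = -8)
(V(-4, 5)*(-1))*g(-3) = ((5 - 4)*(-1))*(-8) = (1*(-1))*(-8) = -1*(-8) = 8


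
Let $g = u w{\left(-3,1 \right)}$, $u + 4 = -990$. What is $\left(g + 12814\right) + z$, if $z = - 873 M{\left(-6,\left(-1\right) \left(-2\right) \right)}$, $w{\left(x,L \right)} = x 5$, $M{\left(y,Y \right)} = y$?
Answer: $32962$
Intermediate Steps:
$u = -994$ ($u = -4 - 990 = -994$)
$w{\left(x,L \right)} = 5 x$
$z = 5238$ ($z = \left(-873\right) \left(-6\right) = 5238$)
$g = 14910$ ($g = - 994 \cdot 5 \left(-3\right) = \left(-994\right) \left(-15\right) = 14910$)
$\left(g + 12814\right) + z = \left(14910 + 12814\right) + 5238 = 27724 + 5238 = 32962$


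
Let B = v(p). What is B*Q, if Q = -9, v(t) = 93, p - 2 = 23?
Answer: -837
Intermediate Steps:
p = 25 (p = 2 + 23 = 25)
B = 93
B*Q = 93*(-9) = -837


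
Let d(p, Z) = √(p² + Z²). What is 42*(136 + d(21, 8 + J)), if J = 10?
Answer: 5712 + 126*√85 ≈ 6873.7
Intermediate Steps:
d(p, Z) = √(Z² + p²)
42*(136 + d(21, 8 + J)) = 42*(136 + √((8 + 10)² + 21²)) = 42*(136 + √(18² + 441)) = 42*(136 + √(324 + 441)) = 42*(136 + √765) = 42*(136 + 3*√85) = 5712 + 126*√85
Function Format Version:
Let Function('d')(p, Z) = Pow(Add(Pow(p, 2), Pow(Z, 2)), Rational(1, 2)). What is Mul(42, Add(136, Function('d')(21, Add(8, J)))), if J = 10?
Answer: Add(5712, Mul(126, Pow(85, Rational(1, 2)))) ≈ 6873.7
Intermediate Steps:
Function('d')(p, Z) = Pow(Add(Pow(Z, 2), Pow(p, 2)), Rational(1, 2))
Mul(42, Add(136, Function('d')(21, Add(8, J)))) = Mul(42, Add(136, Pow(Add(Pow(Add(8, 10), 2), Pow(21, 2)), Rational(1, 2)))) = Mul(42, Add(136, Pow(Add(Pow(18, 2), 441), Rational(1, 2)))) = Mul(42, Add(136, Pow(Add(324, 441), Rational(1, 2)))) = Mul(42, Add(136, Pow(765, Rational(1, 2)))) = Mul(42, Add(136, Mul(3, Pow(85, Rational(1, 2))))) = Add(5712, Mul(126, Pow(85, Rational(1, 2))))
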